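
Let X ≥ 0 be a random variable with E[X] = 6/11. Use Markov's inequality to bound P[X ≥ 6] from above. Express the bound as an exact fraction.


μ = E[X] = 6/11, a = 6.
Markov: P[X ≥ 6] ≤ μ/a = (6/11)/6 = 1/11.
Numerically: ≈ 0.091.
(Since a = 6 > μ = 0.545, the bound 1/11 is < 1 and informative.)

P[X ≥ 6] ≤ 1/11 ≈ 0.091.


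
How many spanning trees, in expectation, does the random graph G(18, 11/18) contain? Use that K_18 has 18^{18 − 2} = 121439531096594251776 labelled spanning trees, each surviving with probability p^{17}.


K_18 has 18^{18 − 2} = 121439531096594251776 labelled spanning trees.
For each such spanning tree H, let X_H = 1 if all 17 edges of H are present in G. Then P[X_H = 1] = p^{17} = (11/18)^{17} = 505447028499293771/2185911559738696531968.
Summing the indicators: E[X] = Σ_H E[X_H] = 121439531096594251776 · p^{17} = 121439531096594251776 · 505447028499293771/2185911559738696531968 = 505447028499293771/18.
Numerically: E[X] ≈ 2.808e+16.

E[X] = 121439531096594251776 · (11/18)^{17} = 505447028499293771/18 ≈ 2.808e+16.


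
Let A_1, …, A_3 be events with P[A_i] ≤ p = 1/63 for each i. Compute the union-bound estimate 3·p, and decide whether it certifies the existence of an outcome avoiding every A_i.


Union bound: P[∪_{i=1}^{3} A_i] ≤ Σ_i P[A_i] ≤ 3·p = 3·(1/63) = 1/21.
Numerically: 1/21 ≈ 0.0476.
Is 1/21 < 1? YES.
Since P[∪ A_i] ≤ 1/21 < 1, the complement has P[∩ A_i^c] ≥ 1 − 1/21 = 20/21 > 0, so some outcome avoids every A_i.

3·p = 1/21 ≈ 0.0476; existence CERTIFIED by the union bound.


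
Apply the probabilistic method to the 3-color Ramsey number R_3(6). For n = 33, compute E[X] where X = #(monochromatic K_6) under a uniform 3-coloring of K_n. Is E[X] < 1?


E[X] = C(33, 6) · 3^{1 − 15} = 1107568 · 3^{−14} = 1107568/4782969.
As a reduced fraction: E[X] = 1107568/4782969 ≈ 0.231565.
Is E[X] < 1? YES.
Since E[X] < 1, there exists a 3-coloring of K_{33} with no monochromatic K_6; hence R_3(6) > 33.

E[X] = 1107568/4782969 ≈ 0.231565; E[X] < 1, so R_3(6) > 33.


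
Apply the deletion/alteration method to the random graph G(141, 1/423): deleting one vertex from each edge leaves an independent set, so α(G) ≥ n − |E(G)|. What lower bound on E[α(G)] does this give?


E[|E(G)|] = C(141, 2)·p = 9870 · (1/423) = 70/3.
E[α(G)] ≥ n − E[|E(G)|] = 141 − 70/3 = 353/3.
Numerically: ≈ 117.66667.
(This is only a lower bound; the true E[α(G)] may be larger.)

E[α(G)] ≥ 353/3 ≈ 117.66667.


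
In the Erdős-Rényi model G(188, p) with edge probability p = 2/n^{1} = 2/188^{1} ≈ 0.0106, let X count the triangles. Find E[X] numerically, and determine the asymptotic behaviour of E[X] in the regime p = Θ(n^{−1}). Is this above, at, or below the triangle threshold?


Number of potential triangles: C(188, 3) = 1089836.
Each occurs with probability p³ ≈ (0.0106)³ ≈ 1.20397e-06.
By linearity: E[X] = C(188, 3)·p³ ≈ 1089836 · 1.20397e-06 ≈ 1.312.
Here α = 1, so p = 2/n is exactly at the triangle threshold p ~ 1/n. Asymptotically E[X] → c³/6 = 2³/6 = 4/3 ≈ 1.333, a bounded constant. In this regime the triangle count is asymptotically Poisson(c³/6).

E[X] ≈ 1.312; in regime p = Θ(1/n^{1}) E[X] stays bounded (at the triangle threshold p ~ 1/n).


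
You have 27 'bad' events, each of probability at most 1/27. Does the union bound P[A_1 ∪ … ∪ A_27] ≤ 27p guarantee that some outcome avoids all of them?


Union bound: P[∪_{i=1}^{27} A_i] ≤ Σ_i P[A_i] ≤ 27·p = 27·(1/27) = 1.
Numerically: 1 ≈ 1.000000.
Is 1 < 1? NO.
Since the bound 1 is ≥ 1, the union bound is uninformative here; it does NOT by itself certify existence.

27·p = 1 ≈ 1.000000; existence NOT certified by the union bound.


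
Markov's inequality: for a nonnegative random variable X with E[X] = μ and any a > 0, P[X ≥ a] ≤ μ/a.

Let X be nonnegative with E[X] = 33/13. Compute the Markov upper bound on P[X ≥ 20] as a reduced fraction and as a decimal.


μ = E[X] = 33/13, a = 20.
Markov: P[X ≥ 20] ≤ μ/a = (33/13)/20 = 33/260.
Numerically: ≈ 0.127.
(Since a = 20 > μ = 2.538, the bound 33/260 is < 1 and informative.)

P[X ≥ 20] ≤ 33/260 ≈ 0.127.


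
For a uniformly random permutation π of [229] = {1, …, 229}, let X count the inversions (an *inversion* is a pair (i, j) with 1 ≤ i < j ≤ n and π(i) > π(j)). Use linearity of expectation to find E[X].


Write X = Σ X_I over the C(229, 2) = 26106 pairs i < j, with X_I the indicator of one inversion.
There are 26106 indicators.
For each fixed pair i < j, the values π(i) and π(j) are two distinct elements of {1, …, 229} in uniformly random order; by symmetry P[π(i) > π(j)] = 1/2.
By linearity: E[X] = 26106 · (1/2) = C(229, 2) · (1/2) = 26106/2 = 13053 ≈ 13053.000000.

E[X] = 13053 = 13053.000000.


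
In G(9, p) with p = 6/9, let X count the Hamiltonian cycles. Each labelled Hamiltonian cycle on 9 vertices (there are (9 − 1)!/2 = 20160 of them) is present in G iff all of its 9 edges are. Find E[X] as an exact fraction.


K_9 has (9 − 1)!/2 = 20160 labelled Hamiltonian cycles.
For each such Hamiltonian cycle H, let X_H = 1 if all 9 edges of H are present in G. Then P[X_H = 1] = p^{9} = (2/3)^{9} = 512/19683.
By linearity: E[X] = Σ_H E[X_H] = 20160 · p^{9} = 20160 · 512/19683 = 1146880/2187.
Numerically: E[X] ≈ 524.41.

E[X] = 20160 · (2/3)^{9} = 1146880/2187 ≈ 524.41.


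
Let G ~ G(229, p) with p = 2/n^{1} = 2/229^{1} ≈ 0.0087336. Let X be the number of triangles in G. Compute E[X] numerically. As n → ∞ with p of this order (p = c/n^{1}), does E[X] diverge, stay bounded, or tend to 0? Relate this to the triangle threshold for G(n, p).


Number of potential triangles: C(229, 3) = 1975354.
Each occurs with probability p³ ≈ (0.0087336)³ ≈ 6.6616765e-07.
By linearity: E[X] = C(229, 3)·p³ ≈ 1975354 · 6.6616765e-07 ≈ 1.31592.
Here α = 1, so p = 2/n is exactly at the triangle threshold p ~ 1/n. Asymptotically E[X] → c³/6 = 2³/6 = 4/3 ≈ 1.33333, a bounded constant. In this regime the triangle count is asymptotically Poisson(c³/6).

E[X] ≈ 1.31592; in regime p = Θ(1/n^{1}) E[X] stays bounded (at the triangle threshold p ~ 1/n).


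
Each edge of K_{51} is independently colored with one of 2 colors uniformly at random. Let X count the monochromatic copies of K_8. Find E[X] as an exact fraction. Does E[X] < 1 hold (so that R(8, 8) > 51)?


E[X] = C(51, 8) · 2^{1 − 28} = 636763050 · 2^{−27} = 636763050/134217728.
As a reduced fraction: E[X] = 318381525/67108864 ≈ 4.74425.
Is E[X] < 1? NO.
Since E[X] ≥ 1, the first-moment bound is inconclusive at n = 51; it does NOT by itself certify R(8, 8) > 51.

E[X] = 318381525/67108864 ≈ 4.74425; E[X] ≥ 1; first-moment method inconclusive here.


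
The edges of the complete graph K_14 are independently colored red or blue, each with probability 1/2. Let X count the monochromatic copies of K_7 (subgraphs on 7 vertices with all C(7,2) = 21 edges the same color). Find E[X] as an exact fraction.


Let X = Σ_S X_S over the C(14, 7) = 3432 subsets S of size 7, where X_S = 1 if the K_7 on S is monochromatic.
For a fixed S, the K_7 on S has C(7, 2) = 21 edges. P[all 21 edges red] = (1/2)^21, and likewise for blue, so P[monochromatic] = 2·(1/2)^21 = 2^{1 − 21} = 1/1048576.
Summing: E[X] = C(14, 7) · 2^{1 − 21} = 3432 · 1/1048576 = 429/131072.
Numerically: E[X] ≈ 0.003.

E[X] = C(14,7)·2^(1−C(7,2)) = 429/131072 ≈ 0.003.


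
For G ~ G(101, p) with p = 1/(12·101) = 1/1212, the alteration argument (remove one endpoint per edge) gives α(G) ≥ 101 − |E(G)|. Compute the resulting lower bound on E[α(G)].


E[|E(G)|] = C(101, 2)·p = 5050 · (1/1212) = 25/6.
E[α(G)] ≥ n − E[|E(G)|] = 101 − 25/6 = 581/6.
Numerically: ≈ 96.83333.
(This is only a lower bound; the true E[α(G)] may be larger.)

E[α(G)] ≥ 581/6 ≈ 96.83333.


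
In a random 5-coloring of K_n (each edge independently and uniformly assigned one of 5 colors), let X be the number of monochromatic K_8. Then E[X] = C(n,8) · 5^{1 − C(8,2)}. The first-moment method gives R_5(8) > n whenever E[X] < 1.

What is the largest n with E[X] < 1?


We need C(n, 8) · 5^{1 − 28} < 1, i.e. C(n, 8) < 5^{28 − 1} = 7450580596923828125.
Check values of n near the boundary:
  n = 857: C(857, 8) = 6983854138365964575; 6983854138365964575 < 7450580596923828125? YES
  n = 858: C(858, 8) = 7049584530256467771; 7049584530256467771 < 7450580596923828125? YES
  n = 859: C(859, 8) = 7115855595170747139; 7115855595170747139 < 7450580596923828125? YES
  n = 860: C(860, 8) = 7182671140665308145; 7182671140665308145 < 7450580596923828125? YES
  n = 861: C(861, 8) = 7250034996615275865; 7250034996615275865 < 7450580596923828125? YES
  n = 862: C(862, 8) = 7317951015318931845; 7317951015318931845 < 7450580596923828125? YES
  n = 863: C(863, 8) = 7386423071602617757; 7386423071602617757 < 7450580596923828125? YES
  n = 864: C(864, 8) = 7455455062926006708; 7455455062926006708 < 7450580596923828125? NO
  n = 865: C(865, 8) = 7525050909487743060; 7525050909487743060 < 7450580596923828125? NO
The largest n with C(n, 8) < 7450580596923828125 is n = 863 (where E[X] = 7386423071602617757/7450580596923828125 ≈ 0.9913889). Hence R_5(8) > 863, i.e. R_5(8) ≥ 864.

Largest n = 863; hence R_5(8) > 863.


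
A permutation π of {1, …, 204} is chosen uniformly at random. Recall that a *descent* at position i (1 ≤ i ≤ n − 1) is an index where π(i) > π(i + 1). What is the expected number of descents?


Write X = Σ X_I over i = 1, …, 203, with X_I the indicator of one descent.
There are 203 indicators.
For each fixed i, the pair (π(i), π(i+1)) is a uniformly random ordered pair of distinct values from {1, …, 204}; by symmetry P[π(i) > π(i+1)] = 1/2.
By linearity: E[X] = 203 · (1/2) = (204 − 1) · (1/2) = 203/2 ≈ 101.500000.

E[X] = 203/2 = 101.500000.


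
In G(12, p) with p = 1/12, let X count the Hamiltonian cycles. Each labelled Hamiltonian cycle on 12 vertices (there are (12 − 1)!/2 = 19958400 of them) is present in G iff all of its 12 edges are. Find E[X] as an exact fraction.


K_12 has (12 − 1)!/2 = 19958400 labelled Hamiltonian cycles.
For each such Hamiltonian cycle H, let X_H = 1 if all 12 edges of H are present in G. Then P[X_H = 1] = p^{12} = (1/12)^{12} = 1/8916100448256.
By linearity: E[X] = Σ_H E[X_H] = 19958400 · p^{12} = 19958400 · 1/8916100448256 = 1925/859963392.
Numerically: E[X] ≈ 2.23847e-06.

E[X] = 19958400 · (1/12)^{12} = 1925/859963392 ≈ 2.23847e-06.


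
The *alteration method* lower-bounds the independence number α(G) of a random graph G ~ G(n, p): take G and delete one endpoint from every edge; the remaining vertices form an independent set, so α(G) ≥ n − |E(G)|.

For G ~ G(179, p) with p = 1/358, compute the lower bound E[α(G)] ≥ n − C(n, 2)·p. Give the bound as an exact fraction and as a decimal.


E[|E(G)|] = C(179, 2)·p = 15931 · (1/358) = 89/2.
E[α(G)] ≥ n − E[|E(G)|] = 179 − 89/2 = 269/2.
Numerically: ≈ 134.500.
(This is only a lower bound; the true E[α(G)] may be larger.)

E[α(G)] ≥ 269/2 ≈ 134.500.


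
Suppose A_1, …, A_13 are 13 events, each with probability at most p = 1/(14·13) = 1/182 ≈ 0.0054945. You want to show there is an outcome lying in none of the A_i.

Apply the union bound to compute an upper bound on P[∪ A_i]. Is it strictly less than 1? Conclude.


Union bound: P[∪_{i=1}^{13} A_i] ≤ Σ_i P[A_i] ≤ 13·p = 13·(1/182) = 1/14.
Numerically: 1/14 ≈ 0.0714286.
Is 1/14 < 1? YES.
Since P[∪ A_i] ≤ 1/14 < 1, the complement has P[∩ A_i^c] ≥ 1 − 1/14 = 13/14 > 0, so some outcome avoids every A_i.

13·p = 1/14 ≈ 0.0714286; existence CERTIFIED by the union bound.


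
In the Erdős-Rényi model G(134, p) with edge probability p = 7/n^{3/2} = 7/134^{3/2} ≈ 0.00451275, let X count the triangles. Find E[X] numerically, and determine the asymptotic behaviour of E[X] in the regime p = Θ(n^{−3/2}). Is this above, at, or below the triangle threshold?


Number of potential triangles: C(134, 3) = 392084.
Each occurs with probability p³ ≈ (0.00451275)³ ≈ 9.19014847e-08.
By linearity: E[X] = C(134, 3)·p³ ≈ 392084 · 9.19014847e-08 ≈ 0.036033.
Since α = 3/2 > 1, p = c/n^{3/2} = o(1/n) is below the triangle threshold p ~ 1/n. Asymptotically E[X] ~ (c³/6)·n^{3(1−α)} = (7³/6)·n^{-1.5} → 0, so by Markov's inequality G has no triangles w.h.p.

E[X] ≈ 0.036033; in regime p = Θ(1/n^{3/2}) E[X] tends to 0 (below the triangle threshold p ~ 1/n).


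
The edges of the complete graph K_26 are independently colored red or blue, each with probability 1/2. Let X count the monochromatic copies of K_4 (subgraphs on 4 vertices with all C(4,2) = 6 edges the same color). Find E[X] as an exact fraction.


Let X = Σ_S X_S over the C(26, 4) = 14950 subsets S of size 4, where X_S = 1 if the K_4 on S is monochromatic.
For a fixed S, the K_4 on S has C(4, 2) = 6 edges. P[all 6 edges red] = (1/2)^6, and likewise for blue, so P[monochromatic] = 2·(1/2)^6 = 2^{1 − 6} = 1/32.
By linearity: E[X] = C(26, 4) · 2^{1 − 6} = 14950 · 1/32 = 7475/16.
Numerically: E[X] ≈ 467.187500.

E[X] = C(26,4)·2^(1−C(4,2)) = 7475/16 ≈ 467.187500.


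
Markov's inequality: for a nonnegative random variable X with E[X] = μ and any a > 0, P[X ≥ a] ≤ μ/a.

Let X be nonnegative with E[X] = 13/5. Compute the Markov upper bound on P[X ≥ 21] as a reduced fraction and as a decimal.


μ = E[X] = 13/5, a = 21.
Markov: P[X ≥ 21] ≤ μ/a = (13/5)/21 = 13/105.
Numerically: ≈ 0.123810.
(Since a = 21 > μ = 2.600000, the bound 13/105 is < 1 and informative.)

P[X ≥ 21] ≤ 13/105 ≈ 0.123810.


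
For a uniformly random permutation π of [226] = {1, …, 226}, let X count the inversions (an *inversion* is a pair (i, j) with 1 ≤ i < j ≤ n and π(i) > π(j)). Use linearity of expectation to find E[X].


Write X = Σ X_I over the C(226, 2) = 25425 pairs i < j, with X_I the indicator of one inversion.
There are 25425 indicators.
For each fixed pair i < j, the values π(i) and π(j) are two distinct elements of {1, …, 226} in uniformly random order; by symmetry P[π(i) > π(j)] = 1/2.
By linearity: E[X] = 25425 · (1/2) = C(226, 2) · (1/2) = 25425/2 = 25425/2 ≈ 12712.500.

E[X] = 25425/2 = 12712.500.


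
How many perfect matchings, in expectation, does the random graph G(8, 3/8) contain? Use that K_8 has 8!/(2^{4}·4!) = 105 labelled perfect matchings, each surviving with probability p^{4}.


K_8 has 8!/(2^{4}·4!) = 105 labelled perfect matchings.
For each such perfect matching H, let X_H = 1 if all 4 edges of H are present in G. Then P[X_H = 1] = p^{4} = (3/8)^{4} = 81/4096.
Summing the indicators: E[X] = Σ_H E[X_H] = 105 · p^{4} = 105 · 81/4096 = 8505/4096.
Numerically: E[X] ≈ 2.08.

E[X] = 105 · (3/8)^{4} = 8505/4096 ≈ 2.08.


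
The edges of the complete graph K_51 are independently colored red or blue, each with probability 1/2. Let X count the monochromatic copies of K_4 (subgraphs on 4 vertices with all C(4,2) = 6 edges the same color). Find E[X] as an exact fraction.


Let X = Σ_S X_S over the C(51, 4) = 249900 subsets S of size 4, where X_S = 1 if the K_4 on S is monochromatic.
For a fixed S, the K_4 on S has C(4, 2) = 6 edges. P[all 6 edges red] = (1/2)^6, and likewise for blue, so P[monochromatic] = 2·(1/2)^6 = 2^{1 − 6} = 1/32.
By linearity: E[X] = C(51, 4) · 2^{1 − 6} = 249900 · 1/32 = 62475/8.
Numerically: E[X] ≈ 7809.37500.

E[X] = C(51,4)·2^(1−C(4,2)) = 62475/8 ≈ 7809.37500.


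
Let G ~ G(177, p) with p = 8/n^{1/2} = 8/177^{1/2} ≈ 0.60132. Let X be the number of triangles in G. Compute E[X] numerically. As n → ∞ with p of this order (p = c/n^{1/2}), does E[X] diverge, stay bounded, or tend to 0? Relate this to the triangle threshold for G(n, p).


Number of potential triangles: C(177, 3) = 908600.
Each occurs with probability p³ ≈ (0.60132)³ ≈ 2.1742529e-01.
By linearity: E[X] = C(177, 3)·p³ ≈ 908600 · 2.1742529e-01 ≈ 197552.62005.
Since α = 1/2 < 1, p = c/n^{1/2} ≫ 1/n is above the triangle threshold p ~ 1/n. Asymptotically E[X] ~ (c³/6)·n^{3(1−α)} = (8³/6)·n^{1.5} → ∞; triangles are abundant w.h.p.

E[X] ≈ 197552.62005; in regime p = Θ(1/n^{1/2}) E[X] diverges (above the triangle threshold p ~ 1/n).


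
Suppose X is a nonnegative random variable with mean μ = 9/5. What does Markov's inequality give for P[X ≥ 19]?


μ = E[X] = 9/5, a = 19.
Markov: P[X ≥ 19] ≤ μ/a = (9/5)/19 = 9/95.
Numerically: ≈ 0.0947.
(Since a = 19 > μ = 1.8000, the bound 9/95 is < 1 and informative.)

P[X ≥ 19] ≤ 9/95 ≈ 0.0947.


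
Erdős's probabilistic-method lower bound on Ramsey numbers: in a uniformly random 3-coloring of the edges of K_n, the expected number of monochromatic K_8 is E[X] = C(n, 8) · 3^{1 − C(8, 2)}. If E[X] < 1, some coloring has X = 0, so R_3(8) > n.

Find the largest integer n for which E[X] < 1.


We need C(n, 8) · 3^{1 − 28} < 1, i.e. C(n, 8) < 3^{28 − 1} = 7625597484987.
Check values of n near the boundary:
  n = 154: C(154, 8) = 6521818990995; 6521818990995 < 7625597484987? YES
  n = 155: C(155, 8) = 6876747915675; 6876747915675 < 7625597484987? YES
  n = 156: C(156, 8) = 7248464019225; 7248464019225 < 7625597484987? YES
  n = 157: C(157, 8) = 7637643295425; 7637643295425 < 7625597484987? NO
  n = 158: C(158, 8) = 8044984271181; 8044984271181 < 7625597484987? NO
The largest n with C(n, 8) < 7625597484987 is n = 156 (where E[X] = 805384891025/847288609443 ≈ 0.9505437). Hence R_3(8) > 156, i.e. R_3(8) ≥ 157.

Largest n = 156; hence R_3(8) > 156.


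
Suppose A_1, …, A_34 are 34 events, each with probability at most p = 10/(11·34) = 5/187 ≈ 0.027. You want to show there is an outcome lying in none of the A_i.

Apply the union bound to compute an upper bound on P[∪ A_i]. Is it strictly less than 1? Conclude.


Union bound: P[∪_{i=1}^{34} A_i] ≤ Σ_i P[A_i] ≤ 34·p = 34·(5/187) = 10/11.
Numerically: 10/11 ≈ 0.909.
Is 10/11 < 1? YES.
Since P[∪ A_i] ≤ 10/11 < 1, the complement has P[∩ A_i^c] ≥ 1 − 10/11 = 1/11 > 0, so some outcome avoids every A_i.

34·p = 10/11 ≈ 0.909; existence CERTIFIED by the union bound.


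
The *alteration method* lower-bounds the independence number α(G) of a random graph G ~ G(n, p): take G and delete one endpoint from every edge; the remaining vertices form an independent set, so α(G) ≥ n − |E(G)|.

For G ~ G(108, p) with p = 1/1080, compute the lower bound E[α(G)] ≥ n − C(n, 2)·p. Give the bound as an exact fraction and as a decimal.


E[|E(G)|] = C(108, 2)·p = 5778 · (1/1080) = 107/20.
E[α(G)] ≥ n − E[|E(G)|] = 108 − 107/20 = 2053/20.
Numerically: ≈ 102.650000.
(This is only a lower bound; the true E[α(G)] may be larger.)

E[α(G)] ≥ 2053/20 ≈ 102.650000.


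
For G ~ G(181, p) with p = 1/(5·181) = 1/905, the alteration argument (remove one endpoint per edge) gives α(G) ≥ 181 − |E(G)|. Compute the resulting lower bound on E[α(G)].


E[|E(G)|] = C(181, 2)·p = 16290 · (1/905) = 18.
E[α(G)] ≥ n − E[|E(G)|] = 181 − 18 = 163.
Numerically: ≈ 163.000000.
(This is only a lower bound; the true E[α(G)] may be larger.)

E[α(G)] ≥ 163 ≈ 163.000000.


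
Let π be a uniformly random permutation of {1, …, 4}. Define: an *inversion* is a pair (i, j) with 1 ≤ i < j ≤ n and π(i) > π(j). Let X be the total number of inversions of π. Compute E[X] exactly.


Write X = Σ X_I over the C(4, 2) = 6 pairs i < j, with X_I the indicator of one inversion.
There are 6 indicators.
For each fixed pair i < j, the values π(i) and π(j) are two distinct elements of {1, …, 4} in uniformly random order; by symmetry P[π(i) > π(j)] = 1/2.
By linearity: E[X] = 6 · (1/2) = C(4, 2) · (1/2) = 6/2 = 3 ≈ 3.000000.

E[X] = 3 = 3.000000.


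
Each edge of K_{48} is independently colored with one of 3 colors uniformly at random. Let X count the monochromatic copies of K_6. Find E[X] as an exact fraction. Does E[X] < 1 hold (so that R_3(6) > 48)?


E[X] = C(48, 6) · 3^{1 − 15} = 12271512 · 3^{−14} = 12271512/4782969.
As a reduced fraction: E[X] = 4090504/1594323 ≈ 2.566.
Is E[X] < 1? NO.
Since E[X] ≥ 1, the first-moment bound is inconclusive at n = 48; it does NOT by itself certify R_3(6) > 48.

E[X] = 4090504/1594323 ≈ 2.566; E[X] ≥ 1; first-moment method inconclusive here.


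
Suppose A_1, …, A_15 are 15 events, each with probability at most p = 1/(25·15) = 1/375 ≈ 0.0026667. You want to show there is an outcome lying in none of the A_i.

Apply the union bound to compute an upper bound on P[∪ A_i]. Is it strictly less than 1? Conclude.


Union bound: P[∪_{i=1}^{15} A_i] ≤ Σ_i P[A_i] ≤ 15·p = 15·(1/375) = 1/25.
Numerically: 1/25 ≈ 0.0400000.
Is 1/25 < 1? YES.
Since P[∪ A_i] ≤ 1/25 < 1, the complement has P[∩ A_i^c] ≥ 1 − 1/25 = 24/25 > 0, so some outcome avoids every A_i.

15·p = 1/25 ≈ 0.0400000; existence CERTIFIED by the union bound.


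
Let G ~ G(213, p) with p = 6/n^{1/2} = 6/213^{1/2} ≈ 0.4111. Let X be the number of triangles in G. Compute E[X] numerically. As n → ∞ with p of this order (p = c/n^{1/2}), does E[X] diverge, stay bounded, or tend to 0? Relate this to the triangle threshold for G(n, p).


Number of potential triangles: C(213, 3) = 1587986.
Each occurs with probability p³ ≈ (0.4111)³ ≈ 6.948393e-02.
By linearity: E[X] = C(213, 3)·p³ ≈ 1587986 · 6.948393e-02 ≈ 110339.5009.
Since α = 1/2 < 1, p = c/n^{1/2} ≫ 1/n is above the triangle threshold p ~ 1/n. Asymptotically E[X] ~ (c³/6)·n^{3(1−α)} = (6³/6)·n^{1.5} → ∞; triangles are abundant w.h.p.

E[X] ≈ 110339.5009; in regime p = Θ(1/n^{1/2}) E[X] diverges (above the triangle threshold p ~ 1/n).


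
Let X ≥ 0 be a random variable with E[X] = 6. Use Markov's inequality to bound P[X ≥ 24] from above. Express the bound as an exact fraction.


μ = E[X] = 6, a = 24.
Markov: P[X ≥ 24] ≤ μ/a = (6)/24 = 1/4.
Numerically: ≈ 0.250.
(Since a = 24 > μ = 6.000, the bound 1/4 is < 1 and informative.)

P[X ≥ 24] ≤ 1/4 ≈ 0.250.


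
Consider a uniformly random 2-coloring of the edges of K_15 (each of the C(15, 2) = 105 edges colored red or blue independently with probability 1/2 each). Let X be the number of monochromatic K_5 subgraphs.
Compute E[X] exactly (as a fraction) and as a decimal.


Let X = Σ_S X_S over the C(15, 5) = 3003 subsets S of size 5, where X_S = 1 if the K_5 on S is monochromatic.
For a fixed S, the K_5 on S has C(5, 2) = 10 edges. P[all 10 edges red] = (1/2)^10, and likewise for blue, so P[monochromatic] = 2·(1/2)^10 = 2^{1 − 10} = 1/512.
By linearity of expectation: E[X] = C(15, 5) · 2^{1 − 10} = 3003 · 1/512 = 3003/512.
Numerically: E[X] ≈ 5.8652.

E[X] = C(15,5)·2^(1−C(5,2)) = 3003/512 ≈ 5.8652.


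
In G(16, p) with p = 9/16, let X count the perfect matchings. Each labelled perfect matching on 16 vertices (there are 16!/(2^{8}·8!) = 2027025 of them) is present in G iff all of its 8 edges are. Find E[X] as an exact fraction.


K_16 has 16!/(2^{8}·8!) = 2027025 labelled perfect matchings.
For each such perfect matching H, let X_H = 1 if all 8 edges of H are present in G. Then P[X_H = 1] = p^{8} = (9/16)^{8} = 43046721/4294967296.
By linearity of expectation: E[X] = Σ_H E[X_H] = 2027025 · p^{8} = 2027025 · 43046721/4294967296 = 87256779635025/4294967296.
Numerically: E[X] ≈ 20316.1.

E[X] = 2027025 · (9/16)^{8} = 87256779635025/4294967296 ≈ 20316.1.


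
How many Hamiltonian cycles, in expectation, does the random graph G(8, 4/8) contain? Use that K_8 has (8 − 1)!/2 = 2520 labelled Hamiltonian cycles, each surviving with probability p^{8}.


K_8 has (8 − 1)!/2 = 2520 labelled Hamiltonian cycles.
For each such Hamiltonian cycle H, let X_H = 1 if all 8 edges of H are present in G. Then P[X_H = 1] = p^{8} = (1/2)^{8} = 1/256.
Summing the indicators: E[X] = Σ_H E[X_H] = 2520 · p^{8} = 2520 · 1/256 = 315/32.
Numerically: E[X] ≈ 9.8438.

E[X] = 2520 · (1/2)^{8} = 315/32 ≈ 9.8438.


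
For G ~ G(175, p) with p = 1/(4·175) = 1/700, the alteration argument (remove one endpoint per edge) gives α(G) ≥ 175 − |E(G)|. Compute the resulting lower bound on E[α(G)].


E[|E(G)|] = C(175, 2)·p = 15225 · (1/700) = 87/4.
E[α(G)] ≥ n − E[|E(G)|] = 175 − 87/4 = 613/4.
Numerically: ≈ 153.250.
(This is only a lower bound; the true E[α(G)] may be larger.)

E[α(G)] ≥ 613/4 ≈ 153.250.


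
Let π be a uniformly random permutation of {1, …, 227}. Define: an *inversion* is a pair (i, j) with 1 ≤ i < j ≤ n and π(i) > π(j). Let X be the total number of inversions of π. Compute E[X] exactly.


Write X = Σ X_I over the C(227, 2) = 25651 pairs i < j, with X_I the indicator of one inversion.
There are 25651 indicators.
For each fixed pair i < j, the values π(i) and π(j) are two distinct elements of {1, …, 227} in uniformly random order; by symmetry P[π(i) > π(j)] = 1/2.
By linearity: E[X] = 25651 · (1/2) = C(227, 2) · (1/2) = 25651/2 = 25651/2 ≈ 12825.5000.

E[X] = 25651/2 = 12825.5000.


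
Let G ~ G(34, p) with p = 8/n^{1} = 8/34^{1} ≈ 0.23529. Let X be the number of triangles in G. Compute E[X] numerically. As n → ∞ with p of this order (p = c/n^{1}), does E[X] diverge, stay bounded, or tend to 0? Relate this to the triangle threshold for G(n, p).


Number of potential triangles: C(34, 3) = 5984.
Each occurs with probability p³ ≈ (0.23529)³ ≈ 1.3026664e-02.
By linearity: E[X] = C(34, 3)·p³ ≈ 5984 · 1.3026664e-02 ≈ 77.95156.
Here α = 1, so p = 8/n is exactly at the triangle threshold p ~ 1/n. Asymptotically E[X] → c³/6 = 8³/6 = 256/3 ≈ 85.33333, a bounded constant. In this regime the triangle count is asymptotically Poisson(c³/6).

E[X] ≈ 77.95156; in regime p = Θ(1/n^{1}) E[X] stays bounded (at the triangle threshold p ~ 1/n).


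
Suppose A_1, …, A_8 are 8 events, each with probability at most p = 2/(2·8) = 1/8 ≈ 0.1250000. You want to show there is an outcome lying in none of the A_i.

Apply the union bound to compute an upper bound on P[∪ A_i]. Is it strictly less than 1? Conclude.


Union bound: P[∪_{i=1}^{8} A_i] ≤ Σ_i P[A_i] ≤ 8·p = 8·(1/8) = 1.
Numerically: 1 ≈ 1.0000000.
Is 1 < 1? NO.
Since the bound 1 is ≥ 1, the union bound is uninformative here; it does NOT by itself certify existence.

8·p = 1 ≈ 1.0000000; existence NOT certified by the union bound.


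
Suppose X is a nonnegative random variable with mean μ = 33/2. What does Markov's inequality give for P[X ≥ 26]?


μ = E[X] = 33/2, a = 26.
Markov: P[X ≥ 26] ≤ μ/a = (33/2)/26 = 33/52.
Numerically: ≈ 0.635.
(Since a = 26 > μ = 16.500, the bound 33/52 is < 1 and informative.)

P[X ≥ 26] ≤ 33/52 ≈ 0.635.


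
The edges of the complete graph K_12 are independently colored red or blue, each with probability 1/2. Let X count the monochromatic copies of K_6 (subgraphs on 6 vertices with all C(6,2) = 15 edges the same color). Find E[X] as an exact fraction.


Let X = Σ_S X_S over the C(12, 6) = 924 subsets S of size 6, where X_S = 1 if the K_6 on S is monochromatic.
For a fixed S, the K_6 on S has C(6, 2) = 15 edges. P[all 15 edges red] = (1/2)^15, and likewise for blue, so P[monochromatic] = 2·(1/2)^15 = 2^{1 − 15} = 1/16384.
Summing: E[X] = C(12, 6) · 2^{1 − 15} = 924 · 1/16384 = 231/4096.
Numerically: E[X] ≈ 0.05640.

E[X] = C(12,6)·2^(1−C(6,2)) = 231/4096 ≈ 0.05640.


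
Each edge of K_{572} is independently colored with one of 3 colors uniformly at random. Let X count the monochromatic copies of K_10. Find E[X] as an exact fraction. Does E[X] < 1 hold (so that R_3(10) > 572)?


E[X] = C(572, 10) · 3^{1 − 45} = 954640815642161682606 · 3^{−44} = 954640815642161682606/984770902183611232881.
As a reduced fraction: E[X] = 106071201738017964734/109418989131512359209 ≈ 0.969.
Is E[X] < 1? YES.
Since E[X] < 1, there exists a 3-coloring of K_{572} with no monochromatic K_10; hence R_3(10) > 572.

E[X] = 106071201738017964734/109418989131512359209 ≈ 0.969; E[X] < 1, so R_3(10) > 572.


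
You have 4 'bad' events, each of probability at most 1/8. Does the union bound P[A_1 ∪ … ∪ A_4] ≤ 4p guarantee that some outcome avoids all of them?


Union bound: P[∪_{i=1}^{4} A_i] ≤ Σ_i P[A_i] ≤ 4·p = 4·(1/8) = 1/2.
Numerically: 1/2 ≈ 0.500000.
Is 1/2 < 1? YES.
Since P[∪ A_i] ≤ 1/2 < 1, the complement has P[∩ A_i^c] ≥ 1 − 1/2 = 1/2 > 0, so some outcome avoids every A_i.

4·p = 1/2 ≈ 0.500000; existence CERTIFIED by the union bound.


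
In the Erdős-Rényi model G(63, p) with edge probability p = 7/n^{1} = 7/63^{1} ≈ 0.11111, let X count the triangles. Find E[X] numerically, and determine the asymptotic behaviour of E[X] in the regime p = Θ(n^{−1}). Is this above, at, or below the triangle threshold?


Number of potential triangles: C(63, 3) = 39711.
Each occurs with probability p³ ≈ (0.11111)³ ≈ 1.3717421e-03.
By linearity: E[X] = C(63, 3)·p³ ≈ 39711 · 1.3717421e-03 ≈ 54.47325.
Here α = 1, so p = 7/n is exactly at the triangle threshold p ~ 1/n. Asymptotically E[X] → c³/6 = 7³/6 = 343/6 ≈ 57.16667, a bounded constant. In this regime the triangle count is asymptotically Poisson(c³/6).

E[X] ≈ 54.47325; in regime p = Θ(1/n^{1}) E[X] stays bounded (at the triangle threshold p ~ 1/n).


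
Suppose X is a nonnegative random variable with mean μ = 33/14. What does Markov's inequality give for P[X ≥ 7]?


μ = E[X] = 33/14, a = 7.
Markov: P[X ≥ 7] ≤ μ/a = (33/14)/7 = 33/98.
Numerically: ≈ 0.336735.
(Since a = 7 > μ = 2.357143, the bound 33/98 is < 1 and informative.)

P[X ≥ 7] ≤ 33/98 ≈ 0.336735.


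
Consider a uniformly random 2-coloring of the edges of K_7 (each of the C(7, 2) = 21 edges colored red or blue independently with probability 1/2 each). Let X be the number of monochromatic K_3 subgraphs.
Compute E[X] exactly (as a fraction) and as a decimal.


Let X = Σ_S X_S over the C(7, 3) = 35 subsets S of size 3, where X_S = 1 if the K_3 on S is monochromatic.
For a fixed S, the K_3 on S has C(3, 2) = 3 edges. P[all 3 edges red] = (1/2)^3, and likewise for blue, so P[monochromatic] = 2·(1/2)^3 = 2^{1 − 3} = 1/4.
By linearity of expectation: E[X] = C(7, 3) · 2^{1 − 3} = 35 · 1/4 = 35/4.
Numerically: E[X] ≈ 8.750.

E[X] = C(7,3)·2^(1−C(3,2)) = 35/4 ≈ 8.750.


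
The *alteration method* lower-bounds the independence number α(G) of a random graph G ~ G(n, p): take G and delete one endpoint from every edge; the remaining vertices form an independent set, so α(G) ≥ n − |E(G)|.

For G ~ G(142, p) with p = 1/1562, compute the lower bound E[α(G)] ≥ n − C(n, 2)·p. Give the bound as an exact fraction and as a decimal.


E[|E(G)|] = C(142, 2)·p = 10011 · (1/1562) = 141/22.
E[α(G)] ≥ n − E[|E(G)|] = 142 − 141/22 = 2983/22.
Numerically: ≈ 135.59091.
(This is only a lower bound; the true E[α(G)] may be larger.)

E[α(G)] ≥ 2983/22 ≈ 135.59091.


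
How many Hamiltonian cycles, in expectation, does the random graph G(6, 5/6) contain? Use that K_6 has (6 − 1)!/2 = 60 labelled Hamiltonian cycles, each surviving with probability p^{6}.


K_6 has (6 − 1)!/2 = 60 labelled Hamiltonian cycles.
For each such Hamiltonian cycle H, let X_H = 1 if all 6 edges of H are present in G. Then P[X_H = 1] = p^{6} = (5/6)^{6} = 15625/46656.
Summing the indicators: E[X] = Σ_H E[X_H] = 60 · p^{6} = 60 · 15625/46656 = 78125/3888.
Numerically: E[X] ≈ 20.0939.

E[X] = 60 · (5/6)^{6} = 78125/3888 ≈ 20.0939.


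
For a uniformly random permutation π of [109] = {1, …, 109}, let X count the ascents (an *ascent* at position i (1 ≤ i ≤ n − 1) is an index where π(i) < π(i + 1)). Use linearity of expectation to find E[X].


Write X = Σ X_I over i = 1, …, 108, with X_I the indicator of one ascent.
There are 108 indicators.
For each fixed i, the pair (π(i), π(i+1)) is a uniformly random ordered pair of distinct values from {1, …, 109}; by symmetry P[π(i) < π(i+1)] = 1/2.
By linearity: E[X] = 108 · (1/2) = (109 − 1) · (1/2) = 54 ≈ 54.00000.

E[X] = 54 = 54.00000.


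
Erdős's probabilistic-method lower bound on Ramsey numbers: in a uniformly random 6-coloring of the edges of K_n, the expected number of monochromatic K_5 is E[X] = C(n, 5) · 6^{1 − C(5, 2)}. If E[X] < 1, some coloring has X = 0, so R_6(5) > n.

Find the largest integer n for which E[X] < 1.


We need C(n, 5) · 6^{1 − 10} < 1, i.e. C(n, 5) < 6^{10 − 1} = 10077696.
Check values of n near the boundary:
  n = 61: C(61, 5) = 5949147; 5949147 < 10077696? YES
  n = 62: C(62, 5) = 6471002; 6471002 < 10077696? YES
  n = 63: C(63, 5) = 7028847; 7028847 < 10077696? YES
  n = 64: C(64, 5) = 7624512; 7624512 < 10077696? YES
  n = 65: C(65, 5) = 8259888; 8259888 < 10077696? YES
  n = 66: C(66, 5) = 8936928; 8936928 < 10077696? YES
  n = 67: C(67, 5) = 9657648; 9657648 < 10077696? YES
  n = 68: C(68, 5) = 10424128; 10424128 < 10077696? NO
The largest n with C(n, 5) < 10077696 is n = 67 (where E[X] = 67067/69984 ≈ 0.958). Hence R_6(5) > 67, i.e. R_6(5) ≥ 68.

Largest n = 67; hence R_6(5) > 67.


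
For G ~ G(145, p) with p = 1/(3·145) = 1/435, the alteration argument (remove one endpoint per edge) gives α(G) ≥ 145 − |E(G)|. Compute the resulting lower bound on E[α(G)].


E[|E(G)|] = C(145, 2)·p = 10440 · (1/435) = 24.
E[α(G)] ≥ n − E[|E(G)|] = 145 − 24 = 121.
Numerically: ≈ 121.000.
(This is only a lower bound; the true E[α(G)] may be larger.)

E[α(G)] ≥ 121 ≈ 121.000.


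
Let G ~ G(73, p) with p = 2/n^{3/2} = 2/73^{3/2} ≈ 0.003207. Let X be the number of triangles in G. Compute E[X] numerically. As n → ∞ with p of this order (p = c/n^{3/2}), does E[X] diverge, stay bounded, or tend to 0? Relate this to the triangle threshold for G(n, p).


Number of potential triangles: C(73, 3) = 62196.
Each occurs with probability p³ ≈ (0.003207)³ ≈ 3.297138e-08.
By linearity: E[X] = C(73, 3)·p³ ≈ 62196 · 3.297138e-08 ≈ 0.0021.
Since α = 3/2 > 1, p = c/n^{3/2} = o(1/n) is below the triangle threshold p ~ 1/n. Asymptotically E[X] ~ (c³/6)·n^{3(1−α)} = (2³/6)·n^{-1.5} → 0, so by Markov's inequality G has no triangles w.h.p.

E[X] ≈ 0.0021; in regime p = Θ(1/n^{3/2}) E[X] tends to 0 (below the triangle threshold p ~ 1/n).


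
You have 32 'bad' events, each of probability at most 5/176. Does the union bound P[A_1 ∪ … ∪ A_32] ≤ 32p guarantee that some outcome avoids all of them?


Union bound: P[∪_{i=1}^{32} A_i] ≤ Σ_i P[A_i] ≤ 32·p = 32·(5/176) = 10/11.
Numerically: 10/11 ≈ 0.909091.
Is 10/11 < 1? YES.
Since P[∪ A_i] ≤ 10/11 < 1, the complement has P[∩ A_i^c] ≥ 1 − 10/11 = 1/11 > 0, so some outcome avoids every A_i.

32·p = 10/11 ≈ 0.909091; existence CERTIFIED by the union bound.


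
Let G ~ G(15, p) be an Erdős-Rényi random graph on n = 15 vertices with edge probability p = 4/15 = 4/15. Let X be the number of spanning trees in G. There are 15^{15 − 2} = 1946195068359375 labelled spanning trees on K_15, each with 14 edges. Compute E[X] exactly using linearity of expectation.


K_15 has 15^{15 − 2} = 1946195068359375 labelled spanning trees.
For each such spanning tree H, let X_H = 1 if all 14 edges of H are present in G. Then P[X_H = 1] = p^{14} = (4/15)^{14} = 268435456/29192926025390625.
By linearity: E[X] = Σ_H E[X_H] = 1946195068359375 · p^{14} = 1946195068359375 · 268435456/29192926025390625 = 268435456/15.
Numerically: E[X] ≈ 1.79e+07.

E[X] = 1946195068359375 · (4/15)^{14} = 268435456/15 ≈ 1.79e+07.


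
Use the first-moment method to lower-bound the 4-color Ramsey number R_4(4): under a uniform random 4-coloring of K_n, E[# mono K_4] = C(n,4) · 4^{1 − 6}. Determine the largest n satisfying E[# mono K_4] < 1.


We need C(n, 4) · 4^{1 − 6} < 1, i.e. C(n, 4) < 4^{6 − 1} = 1024.
Check values of n near the boundary:
  n = 13: C(13, 4) = 715; 715 < 1024? YES
  n = 14: C(14, 4) = 1001; 1001 < 1024? YES
  n = 15: C(15, 4) = 1365; 1365 < 1024? NO
  n = 16: C(16, 4) = 1820; 1820 < 1024? NO
The largest n with C(n, 4) < 1024 is n = 14 (where E[X] = 1001/1024 ≈ 0.9775). Hence R_4(4) > 14, i.e. R_4(4) ≥ 15.

Largest n = 14; hence R_4(4) > 14.


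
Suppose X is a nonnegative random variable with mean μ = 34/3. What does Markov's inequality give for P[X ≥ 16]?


μ = E[X] = 34/3, a = 16.
Markov: P[X ≥ 16] ≤ μ/a = (34/3)/16 = 17/24.
Numerically: ≈ 0.708.
(Since a = 16 > μ = 11.333, the bound 17/24 is < 1 and informative.)

P[X ≥ 16] ≤ 17/24 ≈ 0.708.


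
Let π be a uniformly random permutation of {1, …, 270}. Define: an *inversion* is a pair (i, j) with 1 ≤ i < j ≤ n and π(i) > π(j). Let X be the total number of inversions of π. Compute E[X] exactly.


Write X = Σ X_I over the C(270, 2) = 36315 pairs i < j, with X_I the indicator of one inversion.
There are 36315 indicators.
For each fixed pair i < j, the values π(i) and π(j) are two distinct elements of {1, …, 270} in uniformly random order; by symmetry P[π(i) > π(j)] = 1/2.
By linearity: E[X] = 36315 · (1/2) = C(270, 2) · (1/2) = 36315/2 = 36315/2 ≈ 18157.500000.

E[X] = 36315/2 = 18157.500000.


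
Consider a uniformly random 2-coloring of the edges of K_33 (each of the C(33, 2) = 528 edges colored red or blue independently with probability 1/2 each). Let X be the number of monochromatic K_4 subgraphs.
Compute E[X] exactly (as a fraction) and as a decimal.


Let X = Σ_S X_S over the C(33, 4) = 40920 subsets S of size 4, where X_S = 1 if the K_4 on S is monochromatic.
For a fixed S, the K_4 on S has C(4, 2) = 6 edges. P[all 6 edges red] = (1/2)^6, and likewise for blue, so P[monochromatic] = 2·(1/2)^6 = 2^{1 − 6} = 1/32.
Summing: E[X] = C(33, 4) · 2^{1 − 6} = 40920 · 1/32 = 5115/4.
Numerically: E[X] ≈ 1278.75000.

E[X] = C(33,4)·2^(1−C(4,2)) = 5115/4 ≈ 1278.75000.


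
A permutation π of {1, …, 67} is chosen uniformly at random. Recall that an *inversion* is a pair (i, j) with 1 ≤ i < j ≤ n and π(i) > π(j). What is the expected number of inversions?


Write X = Σ X_I over the C(67, 2) = 2211 pairs i < j, with X_I the indicator of one inversion.
There are 2211 indicators.
For each fixed pair i < j, the values π(i) and π(j) are two distinct elements of {1, …, 67} in uniformly random order; by symmetry P[π(i) > π(j)] = 1/2.
By linearity: E[X] = 2211 · (1/2) = C(67, 2) · (1/2) = 2211/2 = 2211/2 ≈ 1105.50000.

E[X] = 2211/2 = 1105.50000.


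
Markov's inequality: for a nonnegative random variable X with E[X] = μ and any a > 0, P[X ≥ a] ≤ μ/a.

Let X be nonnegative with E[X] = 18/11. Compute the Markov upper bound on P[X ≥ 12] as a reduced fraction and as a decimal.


μ = E[X] = 18/11, a = 12.
Markov: P[X ≥ 12] ≤ μ/a = (18/11)/12 = 3/22.
Numerically: ≈ 0.136364.
(Since a = 12 > μ = 1.636364, the bound 3/22 is < 1 and informative.)

P[X ≥ 12] ≤ 3/22 ≈ 0.136364.


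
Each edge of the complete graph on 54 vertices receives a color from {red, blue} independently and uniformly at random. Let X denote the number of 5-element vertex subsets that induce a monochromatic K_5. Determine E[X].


Let X = Σ_S X_S over the C(54, 5) = 3162510 subsets S of size 5, where X_S = 1 if the K_5 on S is monochromatic.
For a fixed S, the K_5 on S has C(5, 2) = 10 edges. P[all 10 edges red] = (1/2)^10, and likewise for blue, so P[monochromatic] = 2·(1/2)^10 = 2^{1 − 10} = 1/512.
Summing: E[X] = C(54, 5) · 2^{1 − 10} = 3162510 · 1/512 = 1581255/256.
Numerically: E[X] ≈ 6176.7773.

E[X] = C(54,5)·2^(1−C(5,2)) = 1581255/256 ≈ 6176.7773.


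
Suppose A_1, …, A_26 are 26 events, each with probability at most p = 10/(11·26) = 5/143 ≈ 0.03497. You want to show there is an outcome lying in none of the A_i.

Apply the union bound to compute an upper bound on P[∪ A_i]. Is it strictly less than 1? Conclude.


Union bound: P[∪_{i=1}^{26} A_i] ≤ Σ_i P[A_i] ≤ 26·p = 26·(5/143) = 10/11.
Numerically: 10/11 ≈ 0.90909.
Is 10/11 < 1? YES.
Since P[∪ A_i] ≤ 10/11 < 1, the complement has P[∩ A_i^c] ≥ 1 − 10/11 = 1/11 > 0, so some outcome avoids every A_i.

26·p = 10/11 ≈ 0.90909; existence CERTIFIED by the union bound.
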